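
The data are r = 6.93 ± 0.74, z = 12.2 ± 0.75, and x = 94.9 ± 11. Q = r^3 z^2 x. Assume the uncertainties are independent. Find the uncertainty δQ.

1.7e+06

Products/powers → add relative errors in quadrature, weighted by exponent:
  (3·δr/r)² = (3×0.107)² = 0.103;  (2·δz/z)² = (2×0.0615)² = 0.0151;  (1·δx/x)² = (1×0.116)² = 0.0134
δQ/Q = √(0.131) = 0.362
Q = 4.7e+06, so δQ = 0.362 × 4.7e+06 = 1.7e+06.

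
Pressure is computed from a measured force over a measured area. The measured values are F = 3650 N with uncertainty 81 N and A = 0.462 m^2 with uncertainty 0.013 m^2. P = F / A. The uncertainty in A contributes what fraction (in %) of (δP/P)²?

61.7%

(δP/P)² = (1·δF/F)² + (-1·δA/A)²
  F term: (1×0.0222)² = 0.000492
  A term: (-1×0.0281)² = 0.000792
Total = 0.00128. Share from A = 0.000792/0.00128 = 0.617.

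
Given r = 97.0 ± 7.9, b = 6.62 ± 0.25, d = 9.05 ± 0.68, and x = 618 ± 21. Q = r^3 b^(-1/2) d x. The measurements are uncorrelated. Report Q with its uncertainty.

Since Q is a product/quotient, work with relative uncertainties:
  (3·δr/r)² = (3×0.0814)² = 0.0597;  (−½·δb/b)² = (-0.5×0.0378)² = 0.000357;  (1·δd/d)² = (1×0.0751)² = 0.00565;  (1·δx/x)² = (1×0.0340)² = 0.00115
δQ/Q = √(0.0669) = 0.259
Q = 1.98e+09, so δQ = 0.259 × 1.98e+09 = 5.13e+08.

(1.98 ± 0.513) × 10^9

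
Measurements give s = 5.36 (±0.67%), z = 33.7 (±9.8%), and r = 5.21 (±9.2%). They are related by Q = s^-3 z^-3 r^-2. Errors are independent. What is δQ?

For a monomial Q ∝ s^-3, z^-3, r^-2, fractional errors add in quadrature:
  (-3·δs/s)² = (-3×0.00670)² = 0.000404;  (-3·δz/z)² = (-3×0.0980)² = 0.0864;  (-2·δr/r)² = (-2×0.0920)² = 0.0339
δQ/Q = √(0.121) = 0.347
Q = 6.25e-09, so δQ = 0.347 × 6.25e-09 = 2.17e-09.

2.17e-09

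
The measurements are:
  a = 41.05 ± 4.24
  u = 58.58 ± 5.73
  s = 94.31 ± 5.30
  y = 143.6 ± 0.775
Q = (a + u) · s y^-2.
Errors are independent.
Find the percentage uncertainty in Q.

Let w = a + u = 99.63. δw = √(δa² + δu²) = √(18.0 + 32.8) = 7.13, so δw/w = 0.0715.
Q is then a monomial in w, s, y:
δQ/Q = √((δw/w)² + (1·δs/s)² + (-2·δy/y)²) = √(0.00512 + 0.00316 + 0.000117) = 0.0916

9.16%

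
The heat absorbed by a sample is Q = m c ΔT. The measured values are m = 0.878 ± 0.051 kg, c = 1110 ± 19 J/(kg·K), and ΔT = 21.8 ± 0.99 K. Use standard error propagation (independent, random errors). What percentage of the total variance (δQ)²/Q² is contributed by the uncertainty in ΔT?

(δQ/Q)² = (1·δm/m)² + (1·δc/c)² + (1·δΔT/ΔT)²
  m term: (1×0.0581)² = 0.00337
  c term: (1×0.0171)² = 0.000293
  ΔT term: (1×0.0454)² = 0.00206
Total = 0.00573. Share from ΔT = 0.00206/0.00573 = 0.360.

36.0%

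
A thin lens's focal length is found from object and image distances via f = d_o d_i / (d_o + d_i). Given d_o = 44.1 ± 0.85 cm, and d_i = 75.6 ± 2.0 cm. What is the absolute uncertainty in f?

∂f/∂d_o = (d_i/(d_o+d_i))² = 0.399;  ∂f/∂d_i = (d_o/(d_o+d_i))² = 0.136
δf = √((∂f/∂d_o · δd_o)² + (∂f/∂d_i · δd_i)²) = √(0.115 + 0.0737) = 0.434 cm

0.434 cm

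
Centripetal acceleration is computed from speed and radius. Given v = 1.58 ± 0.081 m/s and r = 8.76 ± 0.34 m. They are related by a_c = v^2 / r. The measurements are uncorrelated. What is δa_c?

0.0312 m/s^2

Products/powers → add relative errors in quadrature, weighted by exponent:
  (2·δv/v)² = (2×0.0513)² = 0.0105;  (-1·δr/r)² = (-1×0.0388)² = 0.00151
δa_c/a_c = √(0.0120) = 0.110
a_c = 0.285 m/s^2, so δa_c = 0.110 × 0.285 = 0.0312 m/s^2.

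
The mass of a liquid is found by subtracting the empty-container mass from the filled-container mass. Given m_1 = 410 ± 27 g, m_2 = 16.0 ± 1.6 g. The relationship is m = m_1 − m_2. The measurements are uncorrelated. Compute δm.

For a sum/difference, combine absolute errors in quadrature:
  (δm_1)² = 729;  (δm_2)² = 2.56
δm = √(732) = 27.0 g

27.0 g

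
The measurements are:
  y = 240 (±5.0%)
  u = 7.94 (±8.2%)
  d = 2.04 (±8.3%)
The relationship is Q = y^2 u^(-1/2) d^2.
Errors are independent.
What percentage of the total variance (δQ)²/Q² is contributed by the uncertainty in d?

(δQ/Q)² = (2·δy/y)² + (−½·δu/u)² + (2·δd/d)²
  y term: (2×0.0500)² = 0.0100
  u term: (-0.5×0.0820)² = 0.00168
  d term: (2×0.0830)² = 0.0276
Total = 0.0392. Share from d = 0.0276/0.0392 = 0.702.

70.2%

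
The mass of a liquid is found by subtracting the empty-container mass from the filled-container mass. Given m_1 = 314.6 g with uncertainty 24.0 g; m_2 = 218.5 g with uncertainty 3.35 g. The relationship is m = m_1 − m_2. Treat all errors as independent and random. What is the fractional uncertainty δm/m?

Each term contributes (cᵢ δxᵢ)² to (δm)²:
  (δm_1)² = 576;  (δm_2)² = 11.2
δm = √(587) = 24.2 g
m = 96.10 g, so δm/m = 24.2/96.10 = 0.252.

0.252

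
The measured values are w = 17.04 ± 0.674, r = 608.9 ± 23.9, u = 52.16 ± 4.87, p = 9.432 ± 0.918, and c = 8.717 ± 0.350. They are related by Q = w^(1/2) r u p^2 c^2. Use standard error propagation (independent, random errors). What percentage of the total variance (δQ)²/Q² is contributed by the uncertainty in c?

(δQ/Q)² = (½·δw/w)² + (1·δr/r)² + (1·δu/u)² + (2·δp/p)² + (2·δc/c)²
  w term: (0.5×0.0396)² = 0.000391
  r term: (1×0.0393)² = 0.00154
  u term: (1×0.0934)² = 0.00872
  p term: (2×0.0973)² = 0.0379
  c term: (2×0.0402)² = 0.00645
Total = 0.0550. Share from c = 0.00645/0.0550 = 0.117.

11.7%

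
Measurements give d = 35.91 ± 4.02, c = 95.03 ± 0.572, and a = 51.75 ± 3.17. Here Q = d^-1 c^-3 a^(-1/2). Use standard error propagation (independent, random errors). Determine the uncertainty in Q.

5.3e-10

Products/powers → add relative errors in quadrature, weighted by exponent:
  (-1·δd/d)² = (-1×0.112)² = 0.0125;  (-3·δc/c)² = (-3×0.00602)² = 0.000326;  (−½·δa/a)² = (-0.5×0.0613)² = 0.000938
δQ/Q = √(0.0138) = 0.117
Q = 4.511e-09, so δQ = 0.117 × 4.511e-09 = 5.3e-10.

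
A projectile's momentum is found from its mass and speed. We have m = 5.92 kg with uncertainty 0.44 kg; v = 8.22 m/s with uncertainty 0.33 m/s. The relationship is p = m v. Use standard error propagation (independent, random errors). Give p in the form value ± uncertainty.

Products/powers → add relative errors in quadrature, weighted by exponent:
  (1·δm/m)² = (1×0.0743)² = 0.00552;  (1·δv/v)² = (1×0.0401)² = 0.00161
δp/p = √(0.00714) = 0.0845
p = 48.7 kg·m/s, so δp = 0.0845 × 48.7 = 4.11 kg·m/s.

48.7 ± 4.11 kg·m/s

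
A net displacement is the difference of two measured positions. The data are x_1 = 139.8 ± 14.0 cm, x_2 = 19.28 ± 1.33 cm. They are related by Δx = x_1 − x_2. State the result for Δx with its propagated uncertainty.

120.5 ± 14.1 cm

Δx is a linear combination, so absolute uncertainties add in quadrature:
  (δx_1)² = 196;  (δx_2)² = 1.77
δΔx = √(198) = 14.1 cm
Δx = 120.5 cm.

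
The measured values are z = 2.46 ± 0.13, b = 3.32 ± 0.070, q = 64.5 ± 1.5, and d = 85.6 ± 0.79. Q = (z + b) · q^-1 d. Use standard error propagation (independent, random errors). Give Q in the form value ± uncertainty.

Let u = z + b = 5.78. δu = √(δz² + δb²) = √(0.0169 + 0.00490) = 0.148, so δu/u = 0.0255.
Q is then a monomial in u, q, d:
δQ/Q = √((δu/u)² + (-1·δq/q)² + (1·δd/d)²) = √(0.000653 + 0.000541 + 8.52e-05) = 0.0358
Q = 7.67, so δQ = 0.0358 × 7.67 = 0.274.

7.67 ± 0.274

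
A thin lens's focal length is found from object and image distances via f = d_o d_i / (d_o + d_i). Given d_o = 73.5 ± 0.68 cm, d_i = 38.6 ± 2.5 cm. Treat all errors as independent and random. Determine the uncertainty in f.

1.08 cm

∂f/∂d_o = (d_i/(d_o+d_i))² = 0.119;  ∂f/∂d_i = (d_o/(d_o+d_i))² = 0.430
δf = √((∂f/∂d_o · δd_o)² + (∂f/∂d_i · δd_i)²) = √(0.00650 + 1.16) = 1.08 cm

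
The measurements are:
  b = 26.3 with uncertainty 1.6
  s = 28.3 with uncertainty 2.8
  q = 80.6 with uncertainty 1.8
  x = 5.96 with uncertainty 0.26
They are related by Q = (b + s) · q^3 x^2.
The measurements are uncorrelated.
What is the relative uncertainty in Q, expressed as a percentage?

Let u = b + s = 54.6. δu = √(δb² + δs²) = √(2.56 + 7.84) = 3.22, so δu/u = 0.0591.
Q is then a monomial in u, q, x:
δQ/Q = √((δu/u)² + (3·δq/q)² + (2·δx/x)²) = √(0.00349 + 0.00449 + 0.00761) = 0.125

12.5%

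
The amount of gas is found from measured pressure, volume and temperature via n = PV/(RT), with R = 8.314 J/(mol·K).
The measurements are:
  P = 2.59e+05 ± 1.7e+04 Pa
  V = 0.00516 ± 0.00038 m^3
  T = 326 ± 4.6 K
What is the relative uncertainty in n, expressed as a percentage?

Since n is a product/quotient, work with relative uncertainties:
  (1·δP/P)² = (1×0.0656)² = 0.00431;  (1·δV/V)² = (1×0.0736)² = 0.00542;  (-1·δT/T)² = (-1×0.0141)² = 0.000199
δn/n = √(0.00993) = 0.0997

9.97%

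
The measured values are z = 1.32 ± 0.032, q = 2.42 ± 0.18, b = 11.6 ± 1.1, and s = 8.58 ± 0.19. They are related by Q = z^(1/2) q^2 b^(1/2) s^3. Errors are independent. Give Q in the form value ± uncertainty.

Since Q is a product/quotient, work with relative uncertainties:
  (½·δz/z)² = (0.5×0.0242)² = 0.000147;  (2·δq/q)² = (2×0.0744)² = 0.0221;  (½·δb/b)² = (0.5×0.0948)² = 0.00225;  (3·δs/s)² = (3×0.0221)² = 0.00441
δQ/Q = √(0.0289) = 0.170
Q = 14500, so δQ = 0.170 × 14500 = 2460.

14500 ± 2460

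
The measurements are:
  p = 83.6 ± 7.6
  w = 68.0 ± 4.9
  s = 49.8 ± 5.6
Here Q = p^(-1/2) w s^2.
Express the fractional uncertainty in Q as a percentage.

24.0%

Since Q is a product/quotient, work with relative uncertainties:
  (−½·δp/p)² = (-0.5×0.0909)² = 0.00207;  (1·δw/w)² = (1×0.0721)² = 0.00519;  (2·δs/s)² = (2×0.112)² = 0.0506
δQ/Q = √(0.0578) = 0.240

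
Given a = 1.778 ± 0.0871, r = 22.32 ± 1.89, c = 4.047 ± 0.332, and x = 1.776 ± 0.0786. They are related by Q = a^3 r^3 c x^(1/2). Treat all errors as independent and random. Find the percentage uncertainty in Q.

Relative error in a monomial: (δQ/Q)² = Σ (nᵢ · δxᵢ/xᵢ)².
  (3·δa/a)² = (3×0.0490)² = 0.0216;  (3·δr/r)² = (3×0.0847)² = 0.0645;  (1·δc/c)² = (1×0.0820)² = 0.00673;  (½·δx/x)² = (0.5×0.0443)² = 0.000490
δQ/Q = √(0.0934) = 0.306

30.6%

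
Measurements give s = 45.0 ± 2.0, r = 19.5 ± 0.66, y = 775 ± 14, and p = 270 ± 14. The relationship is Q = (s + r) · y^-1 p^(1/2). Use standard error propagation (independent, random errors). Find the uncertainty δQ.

0.0621

Let u = s + r = 64.5. δu = √(δs² + δr²) = √(4.00 + 0.436) = 2.11, so δu/u = 0.0327.
Q is then a monomial in u, y, p:
δQ/Q = √((δu/u)² + (-1·δy/y)² + (½·δp/p)²) = √(0.00107 + 0.000326 + 0.000672) = 0.0454
Q = 1.37, so δQ = 0.0454 × 1.37 = 0.0621.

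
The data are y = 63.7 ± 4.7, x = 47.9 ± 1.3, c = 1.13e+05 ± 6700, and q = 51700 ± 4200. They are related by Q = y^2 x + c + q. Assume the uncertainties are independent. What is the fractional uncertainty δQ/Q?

0.0842

Let p = y^2·x = 1.94e+05. δp/p = √((2·δy/y)² + (1·δx/x)²) = √(0.0218 + 0.000737) = 0.150, so δp = 29200.
Q = p + c + q: δQ = √(δp² + δc² + δq²) = √(8.5e+08 + 4.49e+07 + 1.76e+07) = 30200
Q = 3.59e+05, so δQ/Q = 30200/3.59e+05 = 0.0842.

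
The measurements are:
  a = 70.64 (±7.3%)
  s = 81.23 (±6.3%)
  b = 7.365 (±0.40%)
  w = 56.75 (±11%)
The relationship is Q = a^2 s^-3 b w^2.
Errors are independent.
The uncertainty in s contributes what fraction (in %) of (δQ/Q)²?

33.9%

(δQ/Q)² = (2·δa/a)² + (-3·δs/s)² + (1·δb/b)² + (2·δw/w)²
  a term: (2×0.0730)² = 0.0213
  s term: (-3×0.0630)² = 0.0357
  b term: (1×0.00400)² = 1.6e-05
  w term: (2×0.110)² = 0.0484
Total = 0.105. Share from s = 0.0357/0.105 = 0.339.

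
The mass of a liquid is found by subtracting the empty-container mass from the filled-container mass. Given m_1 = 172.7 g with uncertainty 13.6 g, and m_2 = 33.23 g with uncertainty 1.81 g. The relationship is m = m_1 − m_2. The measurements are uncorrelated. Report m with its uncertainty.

Each term contributes (cᵢ δxᵢ)² to (δm)²:
  (δm_1)² = 185;  (δm_2)² = 3.28
δm = √(188) = 13.7 g
m = 139.5 g.

139.5 ± 13.7 g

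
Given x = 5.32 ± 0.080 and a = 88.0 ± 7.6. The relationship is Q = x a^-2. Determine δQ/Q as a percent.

17.3%

Relative error in a monomial: (δQ/Q)² = Σ (nᵢ · δxᵢ/xᵢ)².
  (1·δx/x)² = (1×0.0150)² = 0.000226;  (-2·δa/a)² = (-2×0.0864)² = 0.0298
δQ/Q = √(0.0301) = 0.173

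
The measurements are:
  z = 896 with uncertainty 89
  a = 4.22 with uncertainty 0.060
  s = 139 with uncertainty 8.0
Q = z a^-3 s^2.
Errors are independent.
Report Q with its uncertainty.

Each factor contributes (exponent × relative error)² to (δQ/Q)²:
  (1·δz/z)² = (1×0.0993)² = 0.00987;  (-3·δa/a)² = (-3×0.0142)² = 0.00182;  (2·δs/s)² = (2×0.0576)² = 0.0132
δQ/Q = √(0.0249) = 0.158
Q = 2.3e+05, so δQ = 0.158 × 2.3e+05 = 36400.

(2.30 ± 0.364) × 10^5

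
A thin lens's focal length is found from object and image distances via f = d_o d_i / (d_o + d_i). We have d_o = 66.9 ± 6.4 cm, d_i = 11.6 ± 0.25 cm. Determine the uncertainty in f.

∂f/∂d_o = (d_i/(d_o+d_i))² = 0.0218;  ∂f/∂d_i = (d_o/(d_o+d_i))² = 0.726
δf = √((∂f/∂d_o · δd_o)² + (∂f/∂d_i · δd_i)²) = √(0.0195 + 0.0330) = 0.229 cm

0.229 cm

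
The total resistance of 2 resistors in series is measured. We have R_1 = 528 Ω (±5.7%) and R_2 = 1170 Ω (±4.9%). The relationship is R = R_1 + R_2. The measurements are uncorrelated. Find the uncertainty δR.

64.7 Ω

Absolute uncertainties add in quadrature for a linear combination:
  (δR_1)² = 906;  (δR_2)² = 3290
δR = √(4190) = 64.7 Ω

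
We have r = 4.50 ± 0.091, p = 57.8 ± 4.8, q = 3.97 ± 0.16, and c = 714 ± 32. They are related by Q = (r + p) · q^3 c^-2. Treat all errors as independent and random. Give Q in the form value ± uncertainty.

0.00765 ± 0.00129

Let u = r + p = 62.3. δu = √(δr² + δp²) = √(0.00828 + 23.0) = 4.80, so δu/u = 0.0771.
Q is then a monomial in u, q, c:
δQ/Q = √((δu/u)² + (3·δq/q)² + (-2·δc/c)²) = √(0.00594 + 0.0146 + 0.00803) = 0.169
Q = 0.00765, so δQ = 0.169 × 0.00765 = 0.00129.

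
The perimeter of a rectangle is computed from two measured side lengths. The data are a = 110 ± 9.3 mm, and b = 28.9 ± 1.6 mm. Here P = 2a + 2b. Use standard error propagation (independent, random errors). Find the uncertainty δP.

Each term contributes (cᵢ δxᵢ)² to (δP)²:
  (2·δa)² = 346;  (2·δb)² = 10.2
δP = √(356) = 18.9 mm

18.9 mm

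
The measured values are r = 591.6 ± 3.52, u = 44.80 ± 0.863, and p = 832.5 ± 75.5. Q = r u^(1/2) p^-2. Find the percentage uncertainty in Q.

Q is a product of powers, so relative uncertainties combine in quadrature:
  (1·δr/r)² = (1×0.00595)² = 3.54e-05;  (½·δu/u)² = (0.5×0.0193)² = 9.28e-05;  (-2·δp/p)² = (-2×0.0907)² = 0.0329
δQ/Q = √(0.0330) = 0.182

18.2%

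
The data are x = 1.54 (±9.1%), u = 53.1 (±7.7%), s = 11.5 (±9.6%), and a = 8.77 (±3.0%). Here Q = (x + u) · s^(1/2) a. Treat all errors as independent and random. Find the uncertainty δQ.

153

Let w = x + u = 54.6. δw = √(δx² + δu²) = √(0.0196 + 16.7) = 4.09, so δw/w = 0.0749.
Q is then a monomial in w, s, a:
δQ/Q = √((δw/w)² + (½·δs/s)² + (1·δa/a)²) = √(0.00561 + 0.00230 + 0.000900) = 0.0939
Q = 1630, so δQ = 0.0939 × 1630 = 153.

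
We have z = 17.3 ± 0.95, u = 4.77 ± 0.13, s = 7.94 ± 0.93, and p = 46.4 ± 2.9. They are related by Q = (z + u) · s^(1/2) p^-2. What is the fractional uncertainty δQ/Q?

Let w = z + u = 22.1. δw = √(δz² + δu²) = √(0.902 + 0.0169) = 0.959, so δw/w = 0.0434.
Q is then a monomial in w, s, p:
δQ/Q = √((δw/w)² + (½·δs/s)² + (-2·δp/p)²) = √(0.00189 + 0.00343 + 0.0156) = 0.145

0.145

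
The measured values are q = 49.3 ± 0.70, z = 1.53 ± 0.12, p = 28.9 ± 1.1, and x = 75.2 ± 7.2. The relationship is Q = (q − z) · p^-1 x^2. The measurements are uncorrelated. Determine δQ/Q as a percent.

19.6%

Let u = q − z = 47.8. δu = √(δq² + δz²) = √(0.490 + 0.0144) = 0.710, so δu/u = 0.0149.
Q is then a monomial in u, p, x:
δQ/Q = √((δu/u)² + (-1·δp/p)² + (2·δx/x)²) = √(0.000221 + 0.00145 + 0.0367) = 0.196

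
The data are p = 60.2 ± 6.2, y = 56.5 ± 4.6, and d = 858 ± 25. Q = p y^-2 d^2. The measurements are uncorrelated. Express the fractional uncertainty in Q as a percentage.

Since Q is a product/quotient, work with relative uncertainties:
  (1·δp/p)² = (1×0.103)² = 0.0106;  (-2·δy/y)² = (-2×0.0814)² = 0.0265;  (2·δd/d)² = (2×0.0291)² = 0.00340
δQ/Q = √(0.0405) = 0.201

20.1%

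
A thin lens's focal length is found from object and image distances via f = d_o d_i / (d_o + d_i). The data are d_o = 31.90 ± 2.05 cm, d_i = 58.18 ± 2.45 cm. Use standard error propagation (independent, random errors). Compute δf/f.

∂f/∂d_o = (d_i/(d_o+d_i))² = 0.417;  ∂f/∂d_i = (d_o/(d_o+d_i))² = 0.125
δf = √((∂f/∂d_o · δd_o)² + (∂f/∂d_i · δd_i)²) = √(0.731 + 0.0944) = 0.909 cm
f = 20.60 cm, so δf/f = 0.909/20.60 = 0.0441.

0.0441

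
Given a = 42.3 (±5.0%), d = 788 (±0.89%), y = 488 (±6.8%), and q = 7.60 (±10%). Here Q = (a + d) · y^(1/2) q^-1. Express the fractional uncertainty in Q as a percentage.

10.6%

Let u = a + d = 830. δu = √(δa² + δd²) = √(4.47 + 49.2) = 7.33, so δu/u = 0.00882.
Q is then a monomial in u, y, q:
δQ/Q = √((δu/u)² + (½·δy/y)² + (-1·δq/q)²) = √(7.78e-05 + 0.00116 + 0.0100) = 0.106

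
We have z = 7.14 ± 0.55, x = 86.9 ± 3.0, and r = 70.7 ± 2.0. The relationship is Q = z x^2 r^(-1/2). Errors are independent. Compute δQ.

670

Relative error in a monomial: (δQ/Q)² = Σ (nᵢ · δxᵢ/xᵢ)².
  (1·δz/z)² = (1×0.0770)² = 0.00593;  (2·δx/x)² = (2×0.0345)² = 0.00477;  (−½·δr/r)² = (-0.5×0.0283)² = 0.000200
δQ/Q = √(0.0109) = 0.104
Q = 6410, so δQ = 0.104 × 6410 = 670.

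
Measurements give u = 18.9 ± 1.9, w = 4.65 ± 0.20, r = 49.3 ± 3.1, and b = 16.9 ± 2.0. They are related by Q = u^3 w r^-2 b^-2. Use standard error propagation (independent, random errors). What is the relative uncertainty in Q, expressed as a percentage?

For a monomial Q ∝ u^3, w, r^-2, b^-2, fractional errors add in quadrature:
  (3·δu/u)² = (3×0.101)² = 0.0910;  (1·δw/w)² = (1×0.0430)² = 0.00185;  (-2·δr/r)² = (-2×0.0629)² = 0.0158;  (-2·δb/b)² = (-2×0.118)² = 0.0560
δQ/Q = √(0.165) = 0.406

40.6%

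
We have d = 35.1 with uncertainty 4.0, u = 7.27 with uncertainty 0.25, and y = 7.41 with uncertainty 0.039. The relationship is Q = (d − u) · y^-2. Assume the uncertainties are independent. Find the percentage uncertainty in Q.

Let w = d − u = 27.8. δw = √(δd² + δu²) = √(16.0 + 0.0625) = 4.01, so δw/w = 0.144.
Q is then a monomial in w, y:
δQ/Q = √((δw/w)² + (-2·δy/y)²) = √(0.0207 + 0.000111) = 0.144

14.4%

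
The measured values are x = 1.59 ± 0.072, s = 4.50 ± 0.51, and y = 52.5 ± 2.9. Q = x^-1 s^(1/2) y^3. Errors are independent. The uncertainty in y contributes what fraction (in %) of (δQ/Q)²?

(δQ/Q)² = (-1·δx/x)² + (½·δs/s)² + (3·δy/y)²
  x term: (-1×0.0453)² = 0.00205
  s term: (0.5×0.113)² = 0.00321
  y term: (3×0.0552)² = 0.0275
Total = 0.0327. Share from y = 0.0275/0.0327 = 0.839.

83.9%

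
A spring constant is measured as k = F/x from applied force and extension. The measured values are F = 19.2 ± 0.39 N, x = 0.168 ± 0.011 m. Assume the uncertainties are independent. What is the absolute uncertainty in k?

k is a product of powers, so relative uncertainties combine in quadrature:
  (1·δF/F)² = (1×0.0203)² = 0.000413;  (-1·δx/x)² = (-1×0.0655)² = 0.00429
δk/k = √(0.00470) = 0.0686
k = 114 N/m, so δk = 0.0686 × 114 = 7.83 N/m.

7.83 N/m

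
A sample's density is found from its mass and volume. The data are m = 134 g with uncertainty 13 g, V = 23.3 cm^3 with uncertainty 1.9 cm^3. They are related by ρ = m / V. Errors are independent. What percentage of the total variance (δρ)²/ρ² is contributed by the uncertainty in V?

(δρ/ρ)² = (1·δm/m)² + (-1·δV/V)²
  m term: (1×0.0970)² = 0.00941
  V term: (-1×0.0815)² = 0.00665
Total = 0.0161. Share from V = 0.00665/0.0161 = 0.414.

41.4%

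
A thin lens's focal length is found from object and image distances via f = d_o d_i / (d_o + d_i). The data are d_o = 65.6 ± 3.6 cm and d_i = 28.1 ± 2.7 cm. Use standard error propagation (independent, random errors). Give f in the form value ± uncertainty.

19.7 ± 1.36 cm

∂f/∂d_o = (d_i/(d_o+d_i))² = 0.0899;  ∂f/∂d_i = (d_o/(d_o+d_i))² = 0.490
δf = √((∂f/∂d_o · δd_o)² + (∂f/∂d_i · δd_i)²) = √(0.105 + 1.75) = 1.36 cm
f = 19.7 cm.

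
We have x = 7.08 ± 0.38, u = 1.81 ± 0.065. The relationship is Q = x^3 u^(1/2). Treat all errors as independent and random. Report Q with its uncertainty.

477 ± 77.4

Each factor contributes (exponent × relative error)² to (δQ/Q)²:
  (3·δx/x)² = (3×0.0537)² = 0.0259;  (½·δu/u)² = (0.5×0.0359)² = 0.000322
δQ/Q = √(0.0262) = 0.162
Q = 477, so δQ = 0.162 × 477 = 77.4.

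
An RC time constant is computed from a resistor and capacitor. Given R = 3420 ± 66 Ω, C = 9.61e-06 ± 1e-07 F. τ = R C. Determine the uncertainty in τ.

τ is a product of powers, so relative uncertainties combine in quadrature:
  (1·δR/R)² = (1×0.0193)² = 0.000372;  (1·δC/C)² = (1×0.0104)² = 0.000108
δτ/τ = √(0.000481) = 0.0219
τ = 0.0329 s, so δτ = 0.0219 × 0.0329 = 0.000721 s.

0.000721 s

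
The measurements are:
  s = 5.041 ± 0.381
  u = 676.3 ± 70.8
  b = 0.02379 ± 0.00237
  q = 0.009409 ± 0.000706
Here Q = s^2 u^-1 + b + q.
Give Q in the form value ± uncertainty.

0.07077 ± 0.00734

Let p = s^2·u^-1 = 0.03757. δp/p = √((2·δs/s)² + (-1·δu/u)²) = √(0.0228 + 0.0110) = 0.184, so δp = 0.00691.
Q = p + b + q: δQ = √(δp² + δb² + δq²) = √(4.77e-05 + 5.62e-06 + 4.98e-07) = 0.00734
Q = 0.07077.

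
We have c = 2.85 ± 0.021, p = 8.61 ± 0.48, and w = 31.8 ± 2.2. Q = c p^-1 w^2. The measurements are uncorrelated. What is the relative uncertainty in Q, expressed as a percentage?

Relative error in a monomial: (δQ/Q)² = Σ (nᵢ · δxᵢ/xᵢ)².
  (1·δc/c)² = (1×0.00737)² = 5.43e-05;  (-1·δp/p)² = (-1×0.0557)² = 0.00311;  (2·δw/w)² = (2×0.0692)² = 0.0191
δQ/Q = √(0.0223) = 0.149

14.9%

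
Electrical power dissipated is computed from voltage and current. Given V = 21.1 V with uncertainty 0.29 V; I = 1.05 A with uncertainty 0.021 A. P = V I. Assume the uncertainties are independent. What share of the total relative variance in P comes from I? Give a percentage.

(δP/P)² = (1·δV/V)² + (1·δI/I)²
  V term: (1×0.0137)² = 0.000189
  I term: (1×0.0200)² = 0.000400
Total = 0.000589. Share from I = 0.000400/0.000589 = 0.679.

67.9%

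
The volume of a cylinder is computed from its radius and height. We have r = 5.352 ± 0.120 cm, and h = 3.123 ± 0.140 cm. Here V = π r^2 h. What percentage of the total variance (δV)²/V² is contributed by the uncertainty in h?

(δV/V)² = (2·δr/r)² + (1·δh/h)²
  r term: (2×0.0224)² = 0.00201
  h term: (1×0.0448)² = 0.00201
Total = 0.00402. Share from h = 0.00201/0.00402 = 0.500.

50.0%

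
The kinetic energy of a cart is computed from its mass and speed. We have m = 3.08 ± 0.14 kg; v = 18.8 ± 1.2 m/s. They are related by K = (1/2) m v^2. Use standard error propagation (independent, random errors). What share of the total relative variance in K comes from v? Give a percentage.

(δK/K)² = (1·δm/m)² + (2·δv/v)²
  m term: (1×0.0455)² = 0.00207
  v term: (2×0.0638)² = 0.0163
Total = 0.0184. Share from v = 0.0163/0.0184 = 0.887.

88.7%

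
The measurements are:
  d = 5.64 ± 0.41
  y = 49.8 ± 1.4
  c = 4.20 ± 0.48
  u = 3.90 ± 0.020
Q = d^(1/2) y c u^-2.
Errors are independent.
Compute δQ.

Since Q is a product/quotient, work with relative uncertainties:
  (½·δd/d)² = (0.5×0.0727)² = 0.00132;  (1·δy/y)² = (1×0.0281)² = 0.000790;  (1·δc/c)² = (1×0.114)² = 0.0131;  (-2·δu/u)² = (-2×0.00513)² = 0.000105
δQ/Q = √(0.0153) = 0.124
Q = 32.7, so δQ = 0.124 × 32.7 = 4.04.

4.04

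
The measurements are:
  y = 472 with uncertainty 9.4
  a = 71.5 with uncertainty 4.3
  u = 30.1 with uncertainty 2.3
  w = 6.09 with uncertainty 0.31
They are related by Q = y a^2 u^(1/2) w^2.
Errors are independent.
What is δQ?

8.02e+07

Q is a product of powers, so relative uncertainties combine in quadrature:
  (1·δy/y)² = (1×0.0199)² = 0.000397;  (2·δa/a)² = (2×0.0601)² = 0.0145;  (½·δu/u)² = (0.5×0.0764)² = 0.00146;  (2·δw/w)² = (2×0.0509)² = 0.0104
δQ/Q = √(0.0267) = 0.163
Q = 4.91e+08, so δQ = 0.163 × 4.91e+08 = 8.02e+07.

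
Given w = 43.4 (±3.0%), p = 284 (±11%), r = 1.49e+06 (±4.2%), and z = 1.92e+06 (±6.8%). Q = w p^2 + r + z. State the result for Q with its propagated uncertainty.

(6.91 ± 0.791) × 10^6

Let h = w·p^2 = 3.5e+06. δh/h = √((1·δw/w)² + (2·δp/p)²) = √(0.000900 + 0.0484) = 0.222, so δh = 7.77e+05.
Q = h + r + z: δQ = √(δh² + δr² + δz²) = √(6.04e+11 + 3.92e+09 + 1.7e+10) = 7.91e+05
Q = 6.91e+06.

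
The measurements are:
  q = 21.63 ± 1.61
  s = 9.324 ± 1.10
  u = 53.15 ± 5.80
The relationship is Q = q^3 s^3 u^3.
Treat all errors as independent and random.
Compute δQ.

6.54e+11

Each factor contributes (exponent × relative error)² to (δQ/Q)²:
  (3·δq/q)² = (3×0.0744)² = 0.0499;  (3·δs/s)² = (3×0.118)² = 0.125;  (3·δu/u)² = (3×0.109)² = 0.107
δQ/Q = √(0.282) = 0.531
Q = 1.232e+12, so δQ = 0.531 × 1.232e+12 = 6.54e+11.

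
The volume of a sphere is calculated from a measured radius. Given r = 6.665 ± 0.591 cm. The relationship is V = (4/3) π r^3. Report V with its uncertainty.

Relative error in a monomial: (δV/V)² = Σ (nᵢ · δxᵢ/xᵢ)².
  (3·δr/r)² = (3×0.0887)² = 0.0708
δV/V = √(0.0708) = 0.266
V = 1240 cm^3, so δV = 0.266 × 1240 = 330 cm^3.

1240 ± 330 cm^3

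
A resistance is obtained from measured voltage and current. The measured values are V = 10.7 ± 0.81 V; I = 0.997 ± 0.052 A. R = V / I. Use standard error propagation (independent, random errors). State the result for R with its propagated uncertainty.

R is a product of powers, so relative uncertainties combine in quadrature:
  (1·δV/V)² = (1×0.0757)² = 0.00573;  (-1·δI/I)² = (-1×0.0522)² = 0.00272
δR/R = √(0.00845) = 0.0919
R = 10.7 Ω, so δR = 0.0919 × 10.7 = 0.987 Ω.

10.7 ± 0.987 Ω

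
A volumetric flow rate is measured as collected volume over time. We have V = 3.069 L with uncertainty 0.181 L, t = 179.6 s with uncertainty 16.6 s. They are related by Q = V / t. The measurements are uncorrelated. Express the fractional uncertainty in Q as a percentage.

For a monomial Q ∝ V, t^-1, fractional errors add in quadrature:
  (1·δV/V)² = (1×0.0590)² = 0.00348;  (-1·δt/t)² = (-1×0.0924)² = 0.00854
δQ/Q = √(0.0120) = 0.110

11.0%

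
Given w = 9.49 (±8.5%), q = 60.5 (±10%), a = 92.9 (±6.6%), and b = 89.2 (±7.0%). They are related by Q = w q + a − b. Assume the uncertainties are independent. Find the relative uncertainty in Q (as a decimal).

Let p = w·q = 574. δp/p = √((1·δw/w)² + (1·δq/q)²) = √(0.00723 + 0.0100) = 0.131, so δp = 75.4.
Q = p + a − b: δQ = √(δp² + δa² + δb²) = √(5680 + 37.6 + 39.0) = 75.9
Q = 578, so δQ/Q = 75.9/578 = 0.131.

0.131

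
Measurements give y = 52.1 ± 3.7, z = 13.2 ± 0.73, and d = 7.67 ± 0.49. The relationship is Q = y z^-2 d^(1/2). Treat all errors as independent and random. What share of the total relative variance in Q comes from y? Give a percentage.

27.6%

(δQ/Q)² = (1·δy/y)² + (-2·δz/z)² + (½·δd/d)²
  y term: (1×0.0710)² = 0.00504
  z term: (-2×0.0553)² = 0.0122
  d term: (0.5×0.0639)² = 0.00102
Total = 0.0183. Share from y = 0.00504/0.0183 = 0.276.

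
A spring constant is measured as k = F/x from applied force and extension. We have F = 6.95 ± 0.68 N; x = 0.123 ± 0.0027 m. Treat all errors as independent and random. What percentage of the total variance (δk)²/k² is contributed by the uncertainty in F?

(δk/k)² = (1·δF/F)² + (-1·δx/x)²
  F term: (1×0.0978)² = 0.00957
  x term: (-1×0.0220)² = 0.000482
Total = 0.0101. Share from F = 0.00957/0.0101 = 0.952.

95.2%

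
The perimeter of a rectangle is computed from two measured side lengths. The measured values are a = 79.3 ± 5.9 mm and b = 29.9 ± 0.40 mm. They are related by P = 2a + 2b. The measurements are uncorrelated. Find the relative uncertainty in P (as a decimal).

0.0542

P is a linear combination, so absolute uncertainties add in quadrature:
  (2·δa)² = 139;  (2·δb)² = 0.640
δP = √(140) = 11.8 mm
P = 218 mm, so δP/P = 11.8/218 = 0.0542.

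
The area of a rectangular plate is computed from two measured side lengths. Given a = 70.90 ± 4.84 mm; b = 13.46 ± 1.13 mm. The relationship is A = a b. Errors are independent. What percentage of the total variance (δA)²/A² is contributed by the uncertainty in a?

39.8%

(δA/A)² = (1·δa/a)² + (1·δb/b)²
  a term: (1×0.0683)² = 0.00466
  b term: (1×0.0840)² = 0.00705
Total = 0.0117. Share from a = 0.00466/0.0117 = 0.398.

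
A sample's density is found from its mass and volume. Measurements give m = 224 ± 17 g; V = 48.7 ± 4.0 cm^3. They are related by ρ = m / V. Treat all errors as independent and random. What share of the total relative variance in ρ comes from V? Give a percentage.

53.9%

(δρ/ρ)² = (1·δm/m)² + (-1·δV/V)²
  m term: (1×0.0759)² = 0.00576
  V term: (-1×0.0821)² = 0.00675
Total = 0.0125. Share from V = 0.00675/0.0125 = 0.539.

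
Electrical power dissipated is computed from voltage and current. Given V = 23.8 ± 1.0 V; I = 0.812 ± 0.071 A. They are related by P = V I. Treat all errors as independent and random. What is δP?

1.87 W

Products/powers → add relative errors in quadrature, weighted by exponent:
  (1·δV/V)² = (1×0.0420)² = 0.00177;  (1·δI/I)² = (1×0.0874)² = 0.00765
δP/P = √(0.00941) = 0.0970
P = 19.3 W, so δP = 0.0970 × 19.3 = 1.87 W.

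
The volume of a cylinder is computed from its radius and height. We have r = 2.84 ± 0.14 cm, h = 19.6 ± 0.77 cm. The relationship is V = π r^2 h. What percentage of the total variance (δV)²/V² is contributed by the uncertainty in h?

13.7%

(δV/V)² = (2·δr/r)² + (1·δh/h)²
  r term: (2×0.0493)² = 0.00972
  h term: (1×0.0393)² = 0.00154
Total = 0.0113. Share from h = 0.00154/0.0113 = 0.137.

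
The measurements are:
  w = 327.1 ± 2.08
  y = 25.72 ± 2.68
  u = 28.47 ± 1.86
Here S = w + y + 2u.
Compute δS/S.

Absolute uncertainties add in quadrature for a linear combination:
  (δw)² = 4.33;  (δy)² = 7.18;  (2·δu)² = 13.8
δS = √(25.3) = 5.03
S = 409.8, so δS/S = 5.03/409.8 = 0.0123.

0.0123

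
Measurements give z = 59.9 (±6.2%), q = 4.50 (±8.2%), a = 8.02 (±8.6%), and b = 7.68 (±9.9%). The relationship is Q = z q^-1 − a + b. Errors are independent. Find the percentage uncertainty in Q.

13.2%

Let p = z·q^-1 = 13.3. δp/p = √((1·δz/z)² + (-1·δq/q)²) = √(0.00384 + 0.00672) = 0.103, so δp = 1.37.
Q = p − a + b: δQ = √(δp² + δa² + δb²) = √(1.87 + 0.476 + 0.578) = 1.71
Q = 13.0, so δQ/Q = 1.71/13.0 = 0.132.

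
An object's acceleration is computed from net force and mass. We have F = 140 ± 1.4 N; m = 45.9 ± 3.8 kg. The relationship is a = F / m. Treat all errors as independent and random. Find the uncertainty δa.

For a monomial a ∝ F, m^-1, fractional errors add in quadrature:
  (1·δF/F)² = (1×0.0100)² = 0.000100;  (-1·δm/m)² = (-1×0.0828)² = 0.00685
δa/a = √(0.00695) = 0.0834
a = 3.05 m/s^2, so δa = 0.0834 × 3.05 = 0.254 m/s^2.

0.254 m/s^2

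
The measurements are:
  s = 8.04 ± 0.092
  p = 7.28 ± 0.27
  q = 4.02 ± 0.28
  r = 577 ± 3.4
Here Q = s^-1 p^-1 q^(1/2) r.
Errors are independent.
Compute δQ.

Q is a product of powers, so relative uncertainties combine in quadrature:
  (-1·δs/s)² = (-1×0.0114)² = 0.000131;  (-1·δp/p)² = (-1×0.0371)² = 0.00138;  (½·δq/q)² = (0.5×0.0697)² = 0.00121;  (1·δr/r)² = (1×0.00589)² = 3.47e-05
δQ/Q = √(0.00275) = 0.0525
Q = 19.8, so δQ = 0.0525 × 19.8 = 1.04.

1.04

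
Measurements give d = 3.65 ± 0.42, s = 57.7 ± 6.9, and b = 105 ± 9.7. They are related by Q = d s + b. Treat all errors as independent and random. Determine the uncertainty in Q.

Let p = d·s = 211. δp/p = √((1·δd/d)² + (1·δs/s)²) = √(0.0132 + 0.0143) = 0.166, so δp = 35.0.
Q = p + b: δQ = √(δp² + δb²) = √(1220 + 94.1) = 36.3

36.3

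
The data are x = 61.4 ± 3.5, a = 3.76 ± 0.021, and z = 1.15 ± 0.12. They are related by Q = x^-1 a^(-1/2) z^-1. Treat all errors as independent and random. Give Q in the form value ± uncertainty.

0.00730 ± 0.000869

Each factor contributes (exponent × relative error)² to (δQ/Q)²:
  (-1·δx/x)² = (-1×0.0570)² = 0.00325;  (−½·δa/a)² = (-0.5×0.00559)² = 7.8e-06;  (-1·δz/z)² = (-1×0.104)² = 0.0109
δQ/Q = √(0.0141) = 0.119
Q = 0.00730, so δQ = 0.119 × 0.00730 = 0.000869.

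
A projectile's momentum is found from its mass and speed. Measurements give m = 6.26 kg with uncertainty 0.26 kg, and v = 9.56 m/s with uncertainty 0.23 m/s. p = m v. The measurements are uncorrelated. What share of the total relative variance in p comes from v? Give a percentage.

(δp/p)² = (1·δm/m)² + (1·δv/v)²
  m term: (1×0.0415)² = 0.00173
  v term: (1×0.0241)² = 0.000579
Total = 0.00230. Share from v = 0.000579/0.00230 = 0.251.

25.1%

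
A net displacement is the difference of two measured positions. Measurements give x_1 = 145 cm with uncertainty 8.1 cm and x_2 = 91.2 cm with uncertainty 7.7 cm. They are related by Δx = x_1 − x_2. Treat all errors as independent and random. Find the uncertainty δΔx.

11.2 cm

Each term contributes (cᵢ δxᵢ)² to (δΔx)²:
  (δx_1)² = 65.6;  (δx_2)² = 59.3
δΔx = √(125) = 11.2 cm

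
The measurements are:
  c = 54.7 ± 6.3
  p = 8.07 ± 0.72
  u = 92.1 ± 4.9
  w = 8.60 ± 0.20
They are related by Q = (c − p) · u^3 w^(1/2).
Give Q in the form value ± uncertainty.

(1.07 ± 0.224) × 10^8

Let h = c − p = 46.6. δh = √(δc² + δp²) = √(39.7 + 0.518) = 6.34, so δh/h = 0.136.
Q is then a monomial in h, u, w:
δQ/Q = √((δh/h)² + (3·δu/u)² + (½·δw/w)²) = √(0.0185 + 0.0255 + 0.000135) = 0.210
Q = 1.07e+08, so δQ = 0.210 × 1.07e+08 = 2.24e+07.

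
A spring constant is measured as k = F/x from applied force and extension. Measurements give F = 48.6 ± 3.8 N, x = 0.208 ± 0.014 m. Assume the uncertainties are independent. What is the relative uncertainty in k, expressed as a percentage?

10.3%

k is a product of powers, so relative uncertainties combine in quadrature:
  (1·δF/F)² = (1×0.0782)² = 0.00611;  (-1·δx/x)² = (-1×0.0673)² = 0.00453
δk/k = √(0.0106) = 0.103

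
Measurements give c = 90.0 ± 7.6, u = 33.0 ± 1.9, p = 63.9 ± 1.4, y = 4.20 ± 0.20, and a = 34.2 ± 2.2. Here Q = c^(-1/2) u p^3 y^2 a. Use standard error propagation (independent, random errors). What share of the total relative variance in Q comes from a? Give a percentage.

(δQ/Q)² = (−½·δc/c)² + (1·δu/u)² + (3·δp/p)² + (2·δy/y)² + (1·δa/a)²
  c term: (-0.5×0.0844)² = 0.00178
  u term: (1×0.0576)² = 0.00331
  p term: (3×0.0219)² = 0.00432
  y term: (2×0.0476)² = 0.00907
  a term: (1×0.0643)² = 0.00414
Total = 0.0226. Share from a = 0.00414/0.0226 = 0.183.

18.3%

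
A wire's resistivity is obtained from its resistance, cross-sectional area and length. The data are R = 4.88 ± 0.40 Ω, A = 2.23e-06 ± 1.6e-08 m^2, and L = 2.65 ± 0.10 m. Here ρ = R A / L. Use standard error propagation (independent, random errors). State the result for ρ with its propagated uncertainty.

(4.11 ± 0.372) × 10^-6 Ω·m

Relative error in a monomial: (δρ/ρ)² = Σ (nᵢ · δxᵢ/xᵢ)².
  (1·δR/R)² = (1×0.0820)² = 0.00672;  (1·δA/A)² = (1×0.00717)² = 5.15e-05;  (-1·δL/L)² = (-1×0.0377)² = 0.00142
δρ/ρ = √(0.00819) = 0.0905
ρ = 4.11e-06 Ω·m, so δρ = 0.0905 × 4.11e-06 = 3.72e-07 Ω·m.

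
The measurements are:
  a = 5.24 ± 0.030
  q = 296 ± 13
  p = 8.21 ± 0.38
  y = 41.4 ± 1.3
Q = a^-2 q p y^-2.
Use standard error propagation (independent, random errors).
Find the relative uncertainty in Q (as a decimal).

Products/powers → add relative errors in quadrature, weighted by exponent:
  (-2·δa/a)² = (-2×0.00573)² = 0.000131;  (1·δq/q)² = (1×0.0439)² = 0.00193;  (1·δp/p)² = (1×0.0463)² = 0.00214;  (-2·δy/y)² = (-2×0.0314)² = 0.00394
δQ/Q = √(0.00815) = 0.0903

0.0903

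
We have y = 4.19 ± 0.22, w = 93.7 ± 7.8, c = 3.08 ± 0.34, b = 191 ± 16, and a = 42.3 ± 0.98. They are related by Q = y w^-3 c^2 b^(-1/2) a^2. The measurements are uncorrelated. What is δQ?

0.00215

Q is a product of powers, so relative uncertainties combine in quadrature:
  (1·δy/y)² = (1×0.0525)² = 0.00276;  (-3·δw/w)² = (-3×0.0832)² = 0.0624;  (2·δc/c)² = (2×0.110)² = 0.0487;  (−½·δb/b)² = (-0.5×0.0838)² = 0.00175;  (2·δa/a)² = (2×0.0232)² = 0.00215
δQ/Q = √(0.118) = 0.343
Q = 0.00626, so δQ = 0.343 × 0.00626 = 0.00215.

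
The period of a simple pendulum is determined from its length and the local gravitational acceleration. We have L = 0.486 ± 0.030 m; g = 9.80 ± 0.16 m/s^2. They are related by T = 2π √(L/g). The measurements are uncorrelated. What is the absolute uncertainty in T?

0.0447 s

Since T is a product/quotient, work with relative uncertainties:
  (½·δL/L)² = (0.5×0.0617)² = 0.000953;  (−½·δg/g)² = (-0.5×0.0163)² = 6.66e-05
δT/T = √(0.00102) = 0.0319
T = 1.40 s, so δT = 0.0319 × 1.40 = 0.0447 s.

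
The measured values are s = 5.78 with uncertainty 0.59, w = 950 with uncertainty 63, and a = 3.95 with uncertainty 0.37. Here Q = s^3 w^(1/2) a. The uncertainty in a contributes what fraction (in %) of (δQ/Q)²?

(δQ/Q)² = (3·δs/s)² + (½·δw/w)² + (1·δa/a)²
  s term: (3×0.102)² = 0.0938
  w term: (0.5×0.0663)² = 0.00110
  a term: (1×0.0937)² = 0.00877
Total = 0.104. Share from a = 0.00877/0.104 = 0.0847.

8.47%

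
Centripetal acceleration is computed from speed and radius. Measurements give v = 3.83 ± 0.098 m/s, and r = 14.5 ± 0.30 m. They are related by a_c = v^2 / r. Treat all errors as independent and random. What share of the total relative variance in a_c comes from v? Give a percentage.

86.0%

(δa_c/a_c)² = (2·δv/v)² + (-1·δr/r)²
  v term: (2×0.0256)² = 0.00262
  r term: (-1×0.0207)² = 0.000428
Total = 0.00305. Share from v = 0.00262/0.00305 = 0.860.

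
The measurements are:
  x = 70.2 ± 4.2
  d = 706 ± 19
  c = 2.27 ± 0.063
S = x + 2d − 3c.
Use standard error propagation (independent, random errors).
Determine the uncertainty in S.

Each term contributes (cᵢ δxᵢ)² to (δS)²:
  (δx)² = 17.6;  (2·δd)² = 1440;  (3·δc)² = 0.0357
δS = √(1460) = 38.2

38.2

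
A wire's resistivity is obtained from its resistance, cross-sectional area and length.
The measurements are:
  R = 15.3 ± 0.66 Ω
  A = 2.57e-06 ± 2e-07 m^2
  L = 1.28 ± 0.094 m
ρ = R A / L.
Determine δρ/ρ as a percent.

11.5%

For a monomial ρ ∝ R, A, L^-1, fractional errors add in quadrature:
  (1·δR/R)² = (1×0.0431)² = 0.00186;  (1·δA/A)² = (1×0.0778)² = 0.00606;  (-1·δL/L)² = (-1×0.0734)² = 0.00539
δρ/ρ = √(0.0133) = 0.115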